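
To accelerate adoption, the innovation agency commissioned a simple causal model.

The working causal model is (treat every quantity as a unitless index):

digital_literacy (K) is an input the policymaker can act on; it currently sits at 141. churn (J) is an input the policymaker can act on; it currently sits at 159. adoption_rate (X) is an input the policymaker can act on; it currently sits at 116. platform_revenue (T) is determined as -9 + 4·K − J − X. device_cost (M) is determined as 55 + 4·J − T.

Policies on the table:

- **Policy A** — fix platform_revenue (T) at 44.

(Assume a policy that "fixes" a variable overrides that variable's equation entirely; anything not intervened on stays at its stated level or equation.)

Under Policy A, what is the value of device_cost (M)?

647

Policy A (T := 44):
  K = 141
  J = 159
  X = 116
  T = 44
  M = 55 + 4·159 − 44 = 647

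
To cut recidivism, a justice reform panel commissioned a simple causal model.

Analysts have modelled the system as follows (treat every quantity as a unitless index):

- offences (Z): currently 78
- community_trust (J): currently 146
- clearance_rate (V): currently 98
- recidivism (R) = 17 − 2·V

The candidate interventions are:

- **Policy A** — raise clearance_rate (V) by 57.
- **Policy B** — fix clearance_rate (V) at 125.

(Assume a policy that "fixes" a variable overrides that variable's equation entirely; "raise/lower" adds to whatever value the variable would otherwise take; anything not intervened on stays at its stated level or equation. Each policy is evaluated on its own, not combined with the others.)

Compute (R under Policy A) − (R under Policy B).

-60

Policy A (V + 57):
  V = 98 + 57 = 155
  R = 17 − 2·155 = -293
Policy B (V := 125):
  V = 125
  R = 17 − 2·125 = -233
R: -293 − (-233) = -60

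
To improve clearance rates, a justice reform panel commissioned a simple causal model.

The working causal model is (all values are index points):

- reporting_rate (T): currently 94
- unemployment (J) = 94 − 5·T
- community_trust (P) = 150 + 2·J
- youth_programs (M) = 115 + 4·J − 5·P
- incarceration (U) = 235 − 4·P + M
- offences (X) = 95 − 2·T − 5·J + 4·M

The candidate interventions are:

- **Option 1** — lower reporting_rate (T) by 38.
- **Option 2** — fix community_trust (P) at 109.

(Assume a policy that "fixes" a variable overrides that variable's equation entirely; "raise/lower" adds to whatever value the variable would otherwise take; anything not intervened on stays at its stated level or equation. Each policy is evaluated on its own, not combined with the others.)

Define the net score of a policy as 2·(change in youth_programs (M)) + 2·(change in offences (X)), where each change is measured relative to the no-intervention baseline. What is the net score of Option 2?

Baseline:
  T = 94
  J = 94 − 5·94 = -376
  P = 150 + 2·(-376) = -602
  M = 115 + 4·(-376) − 5·(-602) = 1621
  X = 95 − 2·94 − 5·(-376) + 4·1621 = 8271
Option 2 (P := 109):
  T = 94
  J = 94 − 5·94 = -376
  P = 109
  M = 115 + 4·(-376) − 5·109 = -1934
  X = 95 − 2·94 − 5·(-376) + 4·(-1934) = -5949
ΔM = -1934 − 1621 = -3555; ΔX = -5949 − 8271 = -14220
Score = 2·(-3555) + 2·(-14220) = -35550

-35550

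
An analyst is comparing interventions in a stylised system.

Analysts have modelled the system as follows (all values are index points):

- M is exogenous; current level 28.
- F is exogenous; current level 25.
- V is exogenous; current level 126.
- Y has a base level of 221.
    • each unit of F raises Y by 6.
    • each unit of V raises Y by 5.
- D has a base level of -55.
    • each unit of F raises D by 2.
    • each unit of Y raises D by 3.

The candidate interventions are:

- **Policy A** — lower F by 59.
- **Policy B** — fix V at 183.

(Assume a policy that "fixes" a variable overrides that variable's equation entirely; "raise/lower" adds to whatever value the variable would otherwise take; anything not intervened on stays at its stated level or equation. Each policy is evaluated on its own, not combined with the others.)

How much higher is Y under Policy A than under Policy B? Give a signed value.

Policy A (F − 59):
  F = 25 − 59 = -34
  V = 126
  Y = 221 + 6·(-34) + 5·126 = 647
Policy B (V := 183):
  F = 25
  V = 183
  Y = 221 + 6·25 + 5·183 = 1286
Y: 647 − 1286 = -639

-639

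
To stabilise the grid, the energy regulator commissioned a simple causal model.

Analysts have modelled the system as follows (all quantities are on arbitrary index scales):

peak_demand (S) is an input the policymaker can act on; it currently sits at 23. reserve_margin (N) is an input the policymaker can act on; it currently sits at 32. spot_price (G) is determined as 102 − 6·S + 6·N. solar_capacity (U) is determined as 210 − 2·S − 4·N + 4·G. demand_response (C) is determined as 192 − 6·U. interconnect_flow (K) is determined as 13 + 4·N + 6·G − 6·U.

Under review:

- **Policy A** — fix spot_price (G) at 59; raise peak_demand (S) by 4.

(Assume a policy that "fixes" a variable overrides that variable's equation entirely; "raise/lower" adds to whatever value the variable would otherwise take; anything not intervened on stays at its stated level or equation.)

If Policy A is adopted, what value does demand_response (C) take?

Policy A (G := 59, S + 4):
  S = 23 + 4 = 27
  N = 32
  G = 59
  U = 210 − 2·27 − 4·32 + 4·59 = 264
  C = 192 − 6·264 = -1392

-1392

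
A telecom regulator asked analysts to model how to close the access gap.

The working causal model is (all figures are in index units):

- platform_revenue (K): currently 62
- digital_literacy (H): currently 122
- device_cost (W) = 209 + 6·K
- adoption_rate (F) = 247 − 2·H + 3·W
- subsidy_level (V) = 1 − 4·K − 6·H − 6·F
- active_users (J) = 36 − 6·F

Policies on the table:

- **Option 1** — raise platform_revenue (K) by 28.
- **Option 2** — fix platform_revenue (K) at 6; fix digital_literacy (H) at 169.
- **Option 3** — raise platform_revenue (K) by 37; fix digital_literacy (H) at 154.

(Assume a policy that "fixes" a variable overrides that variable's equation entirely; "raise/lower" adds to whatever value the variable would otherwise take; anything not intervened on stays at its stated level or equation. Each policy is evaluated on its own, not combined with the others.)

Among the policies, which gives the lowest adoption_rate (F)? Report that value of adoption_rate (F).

Option 1 (K + 28):
  K = 62 + 28 = 90
  H = 122
  W = 209 + 6·90 = 749
  F = 247 − 2·122 + 3·749 = 2250
Option 2 (K := 6, H := 169):
  K = 6
  H = 169
  W = 209 + 6·6 = 245
  F = 247 − 2·169 + 3·245 = 644
Option 3 (K + 37, H := 154):
  K = 62 + 37 = 99
  H = 154
  W = 209 + 6·99 = 803
  F = 247 − 2·154 + 3·803 = 2348
Comparing — Option 1: F=2250, Option 2: F=644, Option 3: F=2348. Lowest is 644 (Option 2).

644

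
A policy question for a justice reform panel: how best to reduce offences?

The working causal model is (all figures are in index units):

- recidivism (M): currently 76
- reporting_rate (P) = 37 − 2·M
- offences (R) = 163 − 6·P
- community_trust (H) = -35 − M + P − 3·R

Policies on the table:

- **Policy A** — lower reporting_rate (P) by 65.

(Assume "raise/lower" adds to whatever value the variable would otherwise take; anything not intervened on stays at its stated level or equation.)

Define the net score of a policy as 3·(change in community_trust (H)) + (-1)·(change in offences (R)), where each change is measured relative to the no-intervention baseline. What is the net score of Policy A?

Baseline:
  M = 76
  P = 37 − 2·76 = -115
  R = 163 − 6·(-115) = 853
  H = -35 − 76 + (-115) − 3·853 = -2785
Policy A (P − 65):
  M = 76
  P = 37 − 2·76 (−65 from intervention) = -180
  R = 163 − 6·(-180) = 1243
  H = -35 − 76 + (-180) − 3·1243 = -4020
ΔH = -4020 − (-2785) = -1235; ΔR = 1243 − 853 = 390
Score = 3·(-1235) + (-1)·390 = -4095

-4095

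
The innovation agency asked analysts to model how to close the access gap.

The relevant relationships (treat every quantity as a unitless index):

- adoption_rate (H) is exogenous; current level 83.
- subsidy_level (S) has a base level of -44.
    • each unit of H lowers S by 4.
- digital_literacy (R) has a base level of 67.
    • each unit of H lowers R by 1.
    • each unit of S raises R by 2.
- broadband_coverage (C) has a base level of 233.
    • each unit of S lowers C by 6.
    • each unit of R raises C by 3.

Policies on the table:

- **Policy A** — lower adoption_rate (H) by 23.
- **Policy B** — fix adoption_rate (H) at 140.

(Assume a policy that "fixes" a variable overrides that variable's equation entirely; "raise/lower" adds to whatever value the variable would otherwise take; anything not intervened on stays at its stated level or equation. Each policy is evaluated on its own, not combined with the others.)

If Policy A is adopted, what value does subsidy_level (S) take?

Policy A (H − 23):
  H = 83 − 23 = 60
  S = -44 − 4·60 = -284

-284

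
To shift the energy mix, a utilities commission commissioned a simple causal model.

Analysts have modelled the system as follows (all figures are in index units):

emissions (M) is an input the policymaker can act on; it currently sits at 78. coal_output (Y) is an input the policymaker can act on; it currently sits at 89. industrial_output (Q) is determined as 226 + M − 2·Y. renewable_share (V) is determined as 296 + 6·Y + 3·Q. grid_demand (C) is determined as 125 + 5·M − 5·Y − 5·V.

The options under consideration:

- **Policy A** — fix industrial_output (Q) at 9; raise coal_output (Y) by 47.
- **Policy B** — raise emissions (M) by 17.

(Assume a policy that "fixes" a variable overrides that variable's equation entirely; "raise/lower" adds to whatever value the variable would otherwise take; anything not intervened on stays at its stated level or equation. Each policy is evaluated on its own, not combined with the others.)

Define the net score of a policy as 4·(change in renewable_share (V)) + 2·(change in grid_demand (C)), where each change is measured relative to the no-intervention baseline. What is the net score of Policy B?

-136

Baseline:
  M = 78
  Y = 89
  Q = 226 + 78 − 2·89 = 126
  V = 296 + 6·89 + 3·126 = 1208
  C = 125 + 5·78 − 5·89 − 5·1208 = -5970
Policy B (M + 17):
  M = 78 + 17 = 95
  Y = 89
  Q = 226 + 95 − 2·89 = 143
  V = 296 + 6·89 + 3·143 = 1259
  C = 125 + 5·95 − 5·89 − 5·1259 = -6140
ΔV = 1259 − 1208 = 51; ΔC = -6140 − (-5970) = -170
Score = 4·51 + 2·(-170) = -136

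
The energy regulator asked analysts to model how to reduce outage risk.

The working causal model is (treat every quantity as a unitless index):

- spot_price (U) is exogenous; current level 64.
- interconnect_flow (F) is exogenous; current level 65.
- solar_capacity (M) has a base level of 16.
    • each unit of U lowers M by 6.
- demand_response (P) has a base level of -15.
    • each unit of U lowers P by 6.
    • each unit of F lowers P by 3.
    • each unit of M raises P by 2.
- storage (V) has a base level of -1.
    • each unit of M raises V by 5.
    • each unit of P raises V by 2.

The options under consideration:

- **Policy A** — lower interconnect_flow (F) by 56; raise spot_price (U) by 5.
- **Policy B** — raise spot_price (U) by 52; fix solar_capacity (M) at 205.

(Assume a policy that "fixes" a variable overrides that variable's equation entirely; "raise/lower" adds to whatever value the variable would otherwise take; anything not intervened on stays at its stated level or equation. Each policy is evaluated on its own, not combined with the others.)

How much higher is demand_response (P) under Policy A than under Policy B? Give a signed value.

Policy A (F − 56, U + 5):
  U = 64 + 5 = 69
  F = 65 − 56 = 9
  M = 16 − 6·69 = -398
  P = -15 − 6·69 − 3·9 + 2·(-398) = -1252
Policy B (U + 52, M := 205):
  U = 64 + 52 = 116
  F = 65
  M = 205
  P = -15 − 6·116 − 3·65 + 2·205 = -496
P: -1252 − (-496) = -756

-756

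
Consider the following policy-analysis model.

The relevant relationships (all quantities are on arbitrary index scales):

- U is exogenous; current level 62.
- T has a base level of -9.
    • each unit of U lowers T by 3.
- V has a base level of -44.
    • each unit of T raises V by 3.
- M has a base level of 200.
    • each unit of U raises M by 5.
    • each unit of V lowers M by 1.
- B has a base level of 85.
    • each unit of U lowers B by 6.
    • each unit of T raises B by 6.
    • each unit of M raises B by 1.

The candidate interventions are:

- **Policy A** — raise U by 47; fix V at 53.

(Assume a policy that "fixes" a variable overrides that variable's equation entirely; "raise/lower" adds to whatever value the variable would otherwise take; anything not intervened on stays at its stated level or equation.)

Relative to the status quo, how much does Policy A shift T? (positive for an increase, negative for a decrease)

Baseline:
  U = 62
  T = -9 − 3·62 = -195
Policy A (U + 47, V := 53):
  U = 62 + 47 = 109
  T = -9 − 3·109 = -336
Change in T: -336 − (-195) = -141

-141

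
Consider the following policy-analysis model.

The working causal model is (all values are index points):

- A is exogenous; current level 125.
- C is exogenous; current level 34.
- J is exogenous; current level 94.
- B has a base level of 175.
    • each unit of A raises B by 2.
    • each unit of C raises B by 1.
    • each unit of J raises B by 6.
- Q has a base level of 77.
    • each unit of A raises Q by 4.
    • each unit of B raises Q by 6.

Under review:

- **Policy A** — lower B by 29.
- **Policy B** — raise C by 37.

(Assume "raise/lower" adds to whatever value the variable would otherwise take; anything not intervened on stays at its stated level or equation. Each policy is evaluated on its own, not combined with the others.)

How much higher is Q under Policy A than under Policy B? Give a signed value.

-396

Policy A (B − 29):
  A = 125
  C = 34
  J = 94
  B = 175 + 2·125 + 34 + 6·94 (−29 from intervention) = 994
  Q = 77 + 4·125 + 6·994 = 6541
Policy B (C + 37):
  A = 125
  C = 34 + 37 = 71
  J = 94
  B = 175 + 2·125 + 71 + 6·94 = 1060
  Q = 77 + 4·125 + 6·1060 = 6937
Q: 6541 − 6937 = -396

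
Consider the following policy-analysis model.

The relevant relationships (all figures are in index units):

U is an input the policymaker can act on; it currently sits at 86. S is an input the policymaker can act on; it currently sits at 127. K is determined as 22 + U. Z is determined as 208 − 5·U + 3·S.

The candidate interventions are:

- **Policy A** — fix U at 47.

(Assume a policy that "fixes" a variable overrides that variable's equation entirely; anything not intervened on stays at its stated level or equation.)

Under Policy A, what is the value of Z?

354

Policy A (U := 47):
  U = 47
  S = 127
  Z = 208 − 5·47 + 3·127 = 354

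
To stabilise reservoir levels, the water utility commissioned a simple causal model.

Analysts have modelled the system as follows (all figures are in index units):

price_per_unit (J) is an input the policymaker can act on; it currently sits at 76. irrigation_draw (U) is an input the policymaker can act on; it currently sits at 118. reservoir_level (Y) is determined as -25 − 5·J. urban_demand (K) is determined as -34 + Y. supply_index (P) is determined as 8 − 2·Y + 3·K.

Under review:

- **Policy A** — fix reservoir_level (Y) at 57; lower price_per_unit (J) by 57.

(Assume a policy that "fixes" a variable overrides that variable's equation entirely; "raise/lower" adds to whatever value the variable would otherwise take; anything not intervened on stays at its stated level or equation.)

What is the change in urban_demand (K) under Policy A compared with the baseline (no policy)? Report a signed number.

Baseline:
  J = 76
  Y = -25 − 5·76 = -405
  K = -34 + (-405) = -439
Policy A (Y := 57, J − 57):
  J = 76 − 57 = 19
  Y = 57
  K = -34 + 57 = 23
Change in K: 23 − (-439) = 462

462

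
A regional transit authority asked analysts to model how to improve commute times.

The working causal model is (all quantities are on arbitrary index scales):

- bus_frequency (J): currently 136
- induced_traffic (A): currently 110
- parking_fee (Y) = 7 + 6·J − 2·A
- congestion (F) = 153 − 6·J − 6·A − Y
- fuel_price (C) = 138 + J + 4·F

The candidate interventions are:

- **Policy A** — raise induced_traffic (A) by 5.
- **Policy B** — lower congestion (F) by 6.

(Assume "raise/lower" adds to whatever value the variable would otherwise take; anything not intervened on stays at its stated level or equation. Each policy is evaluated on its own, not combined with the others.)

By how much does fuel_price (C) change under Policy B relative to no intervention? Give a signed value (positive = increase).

Baseline:
  J = 136
  A = 110
  Y = 7 + 6·136 − 2·110 = 603
  F = 153 − 6·136 − 6·110 − 603 = -1926
  C = 138 + 136 + 4·(-1926) = -7430
Policy B (F − 6):
  J = 136
  A = 110
  Y = 7 + 6·136 − 2·110 = 603
  F = 153 − 6·136 − 6·110 − 603 (−6 from intervention) = -1932
  C = 138 + 136 + 4·(-1932) = -7454
Change in C: -7454 − (-7430) = -24

-24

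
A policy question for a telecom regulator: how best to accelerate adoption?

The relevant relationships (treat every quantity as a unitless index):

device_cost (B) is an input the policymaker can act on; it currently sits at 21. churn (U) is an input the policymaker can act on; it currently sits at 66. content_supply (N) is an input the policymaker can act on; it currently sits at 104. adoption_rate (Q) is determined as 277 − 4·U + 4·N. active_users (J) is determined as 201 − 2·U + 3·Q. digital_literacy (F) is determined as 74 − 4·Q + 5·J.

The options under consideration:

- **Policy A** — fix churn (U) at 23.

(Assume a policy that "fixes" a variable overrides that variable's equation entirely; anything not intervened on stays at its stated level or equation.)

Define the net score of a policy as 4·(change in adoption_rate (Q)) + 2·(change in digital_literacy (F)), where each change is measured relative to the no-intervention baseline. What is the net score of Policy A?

5332

Baseline:
  U = 66
  N = 104
  Q = 277 − 4·66 + 4·104 = 429
  J = 201 − 2·66 + 3·429 = 1356
  F = 74 − 4·429 + 5·1356 = 5138
Policy A (U := 23):
  U = 23
  N = 104
  Q = 277 − 4·23 + 4·104 = 601
  J = 201 − 2·23 + 3·601 = 1958
  F = 74 − 4·601 + 5·1958 = 7460
ΔQ = 601 − 429 = 172; ΔF = 7460 − 5138 = 2322
Score = 4·172 + 2·2322 = 5332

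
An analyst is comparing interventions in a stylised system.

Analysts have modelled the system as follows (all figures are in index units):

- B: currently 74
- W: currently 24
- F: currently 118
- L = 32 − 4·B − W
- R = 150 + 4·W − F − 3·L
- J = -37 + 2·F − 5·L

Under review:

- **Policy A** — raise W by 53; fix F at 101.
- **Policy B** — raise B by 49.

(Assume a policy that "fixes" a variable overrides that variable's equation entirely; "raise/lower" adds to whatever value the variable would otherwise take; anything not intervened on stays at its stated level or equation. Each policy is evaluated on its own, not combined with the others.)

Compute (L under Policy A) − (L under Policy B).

143

Policy A (W + 53, F := 101):
  B = 74
  W = 24 + 53 = 77
  L = 32 − 4·74 − 77 = -341
Policy B (B + 49):
  B = 74 + 49 = 123
  W = 24
  L = 32 − 4·123 − 24 = -484
L: -341 − (-484) = 143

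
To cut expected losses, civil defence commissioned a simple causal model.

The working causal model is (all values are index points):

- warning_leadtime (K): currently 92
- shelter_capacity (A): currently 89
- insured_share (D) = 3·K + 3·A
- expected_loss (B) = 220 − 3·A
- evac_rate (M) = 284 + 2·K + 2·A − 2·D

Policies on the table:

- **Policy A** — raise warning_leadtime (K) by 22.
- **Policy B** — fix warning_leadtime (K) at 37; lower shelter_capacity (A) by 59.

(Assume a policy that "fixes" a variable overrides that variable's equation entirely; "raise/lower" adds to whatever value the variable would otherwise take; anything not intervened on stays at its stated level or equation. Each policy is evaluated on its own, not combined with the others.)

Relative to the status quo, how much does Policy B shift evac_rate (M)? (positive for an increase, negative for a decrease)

Baseline:
  K = 92
  A = 89
  D = 0 + 3·92 + 3·89 = 543
  M = 284 + 2·92 + 2·89 − 2·543 = -440
Policy B (K := 37, A − 59):
  K = 37
  A = 89 − 59 = 30
  D = 0 + 3·37 + 3·30 = 201
  M = 284 + 2·37 + 2·30 − 2·201 = 16
Change in M: 16 − (-440) = 456

456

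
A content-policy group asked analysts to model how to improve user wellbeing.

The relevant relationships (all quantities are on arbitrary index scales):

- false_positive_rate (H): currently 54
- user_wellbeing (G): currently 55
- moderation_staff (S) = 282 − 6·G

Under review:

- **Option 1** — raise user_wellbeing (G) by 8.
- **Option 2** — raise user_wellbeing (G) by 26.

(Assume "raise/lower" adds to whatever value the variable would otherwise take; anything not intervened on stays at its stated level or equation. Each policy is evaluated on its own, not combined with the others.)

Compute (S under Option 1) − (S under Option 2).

Option 1 (G + 8):
  G = 55 + 8 = 63
  S = 282 − 6·63 = -96
Option 2 (G + 26):
  G = 55 + 26 = 81
  S = 282 − 6·81 = -204
S: -96 − (-204) = 108

108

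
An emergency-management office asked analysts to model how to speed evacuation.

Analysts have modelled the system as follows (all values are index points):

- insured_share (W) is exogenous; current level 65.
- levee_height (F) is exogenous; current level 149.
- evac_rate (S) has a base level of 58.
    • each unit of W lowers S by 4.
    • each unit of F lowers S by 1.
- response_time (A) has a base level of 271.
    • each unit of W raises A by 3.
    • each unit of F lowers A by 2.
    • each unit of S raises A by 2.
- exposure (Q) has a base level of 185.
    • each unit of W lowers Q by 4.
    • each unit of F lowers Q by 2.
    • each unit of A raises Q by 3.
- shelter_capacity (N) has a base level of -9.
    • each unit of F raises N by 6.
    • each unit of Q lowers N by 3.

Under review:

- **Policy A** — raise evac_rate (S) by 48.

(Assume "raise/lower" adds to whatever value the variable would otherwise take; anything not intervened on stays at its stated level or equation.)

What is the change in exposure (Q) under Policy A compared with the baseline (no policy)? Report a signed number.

Baseline:
  W = 65
  F = 149
  S = 58 − 4·65 − 149 = -351
  A = 271 + 3·65 − 2·149 + 2·(-351) = -534
  Q = 185 − 4·65 − 2·149 + 3·(-534) = -1975
Policy A (S + 48):
  W = 65
  F = 149
  S = 58 − 4·65 − 149 (+48 from intervention) = -303
  A = 271 + 3·65 − 2·149 + 2·(-303) = -438
  Q = 185 − 4·65 − 2·149 + 3·(-438) = -1687
Change in Q: -1687 − (-1975) = 288

288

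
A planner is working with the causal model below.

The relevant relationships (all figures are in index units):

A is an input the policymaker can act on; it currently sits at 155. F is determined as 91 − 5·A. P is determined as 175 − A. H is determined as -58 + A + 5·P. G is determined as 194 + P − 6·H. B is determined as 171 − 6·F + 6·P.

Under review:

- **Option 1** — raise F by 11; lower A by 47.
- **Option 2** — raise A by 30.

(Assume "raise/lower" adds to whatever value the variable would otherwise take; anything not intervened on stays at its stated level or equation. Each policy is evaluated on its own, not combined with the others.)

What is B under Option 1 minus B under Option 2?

-1914

Option 1 (F + 11, A − 47):
  A = 155 − 47 = 108
  F = 91 − 5·108 (+11 from intervention) = -438
  P = 175 − 108 = 67
  B = 171 − 6·(-438) + 6·67 = 3201
Option 2 (A + 30):
  A = 155 + 30 = 185
  F = 91 − 5·185 = -834
  P = 175 − 185 = -10
  B = 171 − 6·(-834) + 6·(-10) = 5115
B: 3201 − 5115 = -1914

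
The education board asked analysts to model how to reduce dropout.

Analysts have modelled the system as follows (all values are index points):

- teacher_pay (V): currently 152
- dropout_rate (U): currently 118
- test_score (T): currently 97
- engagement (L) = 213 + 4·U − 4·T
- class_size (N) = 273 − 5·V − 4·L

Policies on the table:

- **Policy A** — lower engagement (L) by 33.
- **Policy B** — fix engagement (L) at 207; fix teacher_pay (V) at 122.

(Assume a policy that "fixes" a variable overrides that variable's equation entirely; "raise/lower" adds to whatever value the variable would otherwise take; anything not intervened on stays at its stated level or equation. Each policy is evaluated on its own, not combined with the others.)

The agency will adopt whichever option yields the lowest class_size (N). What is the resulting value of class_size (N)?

Policy A (L − 33):
  V = 152
  U = 118
  T = 97
  L = 213 + 4·118 − 4·97 (−33 from intervention) = 264
  N = 273 − 5·152 − 4·264 = -1543
Policy B (L := 207, V := 122):
  V = 122
  U = 118
  T = 97
  L = 207
  N = 273 − 5·122 − 4·207 = -1165
Comparing — Policy A: N=-1543, Policy B: N=-1165. Lowest is -1543 (Policy A).

-1543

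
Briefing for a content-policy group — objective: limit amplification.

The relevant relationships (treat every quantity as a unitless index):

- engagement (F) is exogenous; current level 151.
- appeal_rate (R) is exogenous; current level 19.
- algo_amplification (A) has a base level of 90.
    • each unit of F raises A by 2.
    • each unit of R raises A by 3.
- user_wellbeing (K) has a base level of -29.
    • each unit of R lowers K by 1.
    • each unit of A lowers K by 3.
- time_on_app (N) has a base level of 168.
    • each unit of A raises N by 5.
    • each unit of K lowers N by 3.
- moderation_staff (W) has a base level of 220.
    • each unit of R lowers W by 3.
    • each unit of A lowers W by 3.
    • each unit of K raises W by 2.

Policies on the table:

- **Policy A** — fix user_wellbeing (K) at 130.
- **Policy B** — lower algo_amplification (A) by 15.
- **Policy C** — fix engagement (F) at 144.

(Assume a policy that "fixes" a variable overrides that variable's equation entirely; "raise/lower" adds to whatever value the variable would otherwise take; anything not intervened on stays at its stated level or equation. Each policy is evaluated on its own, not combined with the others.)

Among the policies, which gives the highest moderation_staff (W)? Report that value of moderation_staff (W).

Policy A (K := 130):
  F = 151
  R = 19
  A = 90 + 2·151 + 3·19 = 449
  K = 130
  W = 220 − 3·19 − 3·449 + 2·130 = -924
Policy B (A − 15):
  F = 151
  R = 19
  A = 90 + 2·151 + 3·19 (−15 from intervention) = 434
  K = -29 − 19 − 3·434 = -1350
  W = 220 − 3·19 − 3·434 + 2·(-1350) = -3839
Policy C (F := 144):
  F = 144
  R = 19
  A = 90 + 2·144 + 3·19 = 435
  K = -29 − 19 − 3·435 = -1353
  W = 220 − 3·19 − 3·435 + 2·(-1353) = -3848
Comparing — Policy A: W=-924, Policy B: W=-3839, Policy C: W=-3848. Highest is -924 (Policy A).

-924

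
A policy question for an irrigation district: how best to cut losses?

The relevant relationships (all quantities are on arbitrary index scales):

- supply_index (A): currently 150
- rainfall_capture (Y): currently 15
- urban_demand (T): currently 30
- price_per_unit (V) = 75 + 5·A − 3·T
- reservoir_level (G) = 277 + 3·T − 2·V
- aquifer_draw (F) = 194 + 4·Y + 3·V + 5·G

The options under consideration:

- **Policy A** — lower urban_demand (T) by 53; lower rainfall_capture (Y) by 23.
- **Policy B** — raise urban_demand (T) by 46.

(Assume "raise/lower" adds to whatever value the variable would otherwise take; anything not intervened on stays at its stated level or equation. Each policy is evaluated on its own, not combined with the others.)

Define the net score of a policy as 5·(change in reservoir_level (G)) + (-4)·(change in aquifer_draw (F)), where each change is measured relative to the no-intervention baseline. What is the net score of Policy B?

Baseline:
  A = 150
  Y = 15
  T = 30
  V = 75 + 5·150 − 3·30 = 735
  G = 277 + 3·30 − 2·735 = -1103
  F = 194 + 4·15 + 3·735 + 5·(-1103) = -3056
Policy B (T + 46):
  A = 150
  Y = 15
  T = 30 + 46 = 76
  V = 75 + 5·150 − 3·76 = 597
  G = 277 + 3·76 − 2·597 = -689
  F = 194 + 4·15 + 3·597 + 5·(-689) = -1400
ΔG = -689 − (-1103) = 414; ΔF = -1400 − (-3056) = 1656
Score = 5·414 + (-4)·1656 = -4554

-4554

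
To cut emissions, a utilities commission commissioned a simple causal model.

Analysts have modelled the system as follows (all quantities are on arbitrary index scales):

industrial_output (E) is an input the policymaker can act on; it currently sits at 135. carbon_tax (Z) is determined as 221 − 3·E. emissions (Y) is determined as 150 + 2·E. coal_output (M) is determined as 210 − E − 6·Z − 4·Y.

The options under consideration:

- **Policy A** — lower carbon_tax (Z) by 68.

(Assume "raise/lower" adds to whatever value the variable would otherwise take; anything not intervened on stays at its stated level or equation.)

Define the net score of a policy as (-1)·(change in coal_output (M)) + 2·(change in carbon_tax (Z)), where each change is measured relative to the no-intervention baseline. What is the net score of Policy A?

-544

Baseline:
  E = 135
  Z = 221 − 3·135 = -184
  Y = 150 + 2·135 = 420
  M = 210 − 135 − 6·(-184) − 4·420 = -501
Policy A (Z − 68):
  E = 135
  Z = 221 − 3·135 (−68 from intervention) = -252
  Y = 150 + 2·135 = 420
  M = 210 − 135 − 6·(-252) − 4·420 = -93
ΔM = -93 − (-501) = 408; ΔZ = -252 − (-184) = -68
Score = (-1)·408 + 2·(-68) = -544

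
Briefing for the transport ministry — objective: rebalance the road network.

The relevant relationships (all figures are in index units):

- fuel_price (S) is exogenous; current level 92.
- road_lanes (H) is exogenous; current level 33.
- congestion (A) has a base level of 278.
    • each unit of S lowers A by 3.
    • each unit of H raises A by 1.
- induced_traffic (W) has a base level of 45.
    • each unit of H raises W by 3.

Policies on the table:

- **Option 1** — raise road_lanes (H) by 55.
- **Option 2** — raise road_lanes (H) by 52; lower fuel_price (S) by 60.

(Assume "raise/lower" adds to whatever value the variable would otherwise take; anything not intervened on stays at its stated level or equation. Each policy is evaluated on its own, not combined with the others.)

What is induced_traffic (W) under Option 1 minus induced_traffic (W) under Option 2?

Option 1 (H + 55):
  H = 33 + 55 = 88
  W = 45 + 3·88 = 309
Option 2 (H + 52, S − 60):
  H = 33 + 52 = 85
  W = 45 + 3·85 = 300
W: 309 − 300 = 9

9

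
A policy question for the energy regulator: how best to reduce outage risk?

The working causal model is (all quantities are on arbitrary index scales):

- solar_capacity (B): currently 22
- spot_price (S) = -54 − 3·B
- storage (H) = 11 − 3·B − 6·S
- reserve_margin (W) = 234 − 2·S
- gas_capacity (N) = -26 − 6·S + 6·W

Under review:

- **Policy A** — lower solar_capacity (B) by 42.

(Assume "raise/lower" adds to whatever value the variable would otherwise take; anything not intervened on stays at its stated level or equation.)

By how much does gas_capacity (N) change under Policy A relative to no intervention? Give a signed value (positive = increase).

-2268

Baseline:
  B = 22
  S = -54 − 3·22 = -120
  W = 234 − 2·(-120) = 474
  N = -26 − 6·(-120) + 6·474 = 3538
Policy A (B − 42):
  B = 22 − 42 = -20
  S = -54 − 3·(-20) = 6
  W = 234 − 2·6 = 222
  N = -26 − 6·6 + 6·222 = 1270
Change in N: 1270 − 3538 = -2268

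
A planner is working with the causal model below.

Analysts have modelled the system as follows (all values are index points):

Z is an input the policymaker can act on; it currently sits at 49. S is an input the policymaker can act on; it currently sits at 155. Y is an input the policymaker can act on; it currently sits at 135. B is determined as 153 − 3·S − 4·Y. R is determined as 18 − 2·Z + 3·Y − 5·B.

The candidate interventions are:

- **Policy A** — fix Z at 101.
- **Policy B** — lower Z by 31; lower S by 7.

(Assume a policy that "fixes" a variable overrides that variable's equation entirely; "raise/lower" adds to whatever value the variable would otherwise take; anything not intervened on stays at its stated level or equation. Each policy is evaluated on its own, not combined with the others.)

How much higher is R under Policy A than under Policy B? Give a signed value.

Policy A (Z := 101):
  Z = 101
  S = 155
  Y = 135
  B = 153 − 3·155 − 4·135 = -852
  R = 18 − 2·101 + 3·135 − 5·(-852) = 4481
Policy B (Z − 31, S − 7):
  Z = 49 − 31 = 18
  S = 155 − 7 = 148
  Y = 135
  B = 153 − 3·148 − 4·135 = -831
  R = 18 − 2·18 + 3·135 − 5·(-831) = 4542
R: 4481 − 4542 = -61

-61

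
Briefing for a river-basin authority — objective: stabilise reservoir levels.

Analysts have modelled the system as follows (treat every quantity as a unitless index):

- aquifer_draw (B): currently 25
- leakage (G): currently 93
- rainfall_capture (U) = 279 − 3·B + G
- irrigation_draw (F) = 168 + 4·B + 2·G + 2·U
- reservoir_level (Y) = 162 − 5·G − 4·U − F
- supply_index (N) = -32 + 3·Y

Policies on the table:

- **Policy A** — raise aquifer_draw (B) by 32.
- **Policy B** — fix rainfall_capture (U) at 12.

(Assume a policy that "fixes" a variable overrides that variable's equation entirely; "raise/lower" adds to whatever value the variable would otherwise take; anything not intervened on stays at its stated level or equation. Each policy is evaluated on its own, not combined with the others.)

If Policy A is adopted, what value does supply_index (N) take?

-6305

Policy A (B + 32):
  B = 25 + 32 = 57
  G = 93
  U = 279 − 3·57 + 93 = 201
  F = 168 + 4·57 + 2·93 + 2·201 = 984
  Y = 162 − 5·93 − 4·201 − 984 = -2091
  N = -32 + 3·(-2091) = -6305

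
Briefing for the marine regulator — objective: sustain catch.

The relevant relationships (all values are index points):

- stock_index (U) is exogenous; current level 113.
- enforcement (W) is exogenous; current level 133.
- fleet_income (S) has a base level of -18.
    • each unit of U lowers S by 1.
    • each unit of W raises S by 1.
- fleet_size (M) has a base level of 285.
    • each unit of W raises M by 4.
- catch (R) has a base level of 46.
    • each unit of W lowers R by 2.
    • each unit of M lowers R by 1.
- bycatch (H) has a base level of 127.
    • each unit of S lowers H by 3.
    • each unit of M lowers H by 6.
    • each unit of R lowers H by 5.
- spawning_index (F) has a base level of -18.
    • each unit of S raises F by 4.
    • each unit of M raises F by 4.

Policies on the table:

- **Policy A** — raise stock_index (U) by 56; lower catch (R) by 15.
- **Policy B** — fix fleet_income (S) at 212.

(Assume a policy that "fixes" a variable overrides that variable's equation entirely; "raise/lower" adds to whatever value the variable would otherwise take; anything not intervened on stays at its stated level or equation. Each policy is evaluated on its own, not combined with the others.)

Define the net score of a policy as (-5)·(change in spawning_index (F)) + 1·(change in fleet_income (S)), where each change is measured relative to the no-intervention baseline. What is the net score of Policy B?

Baseline:
  U = 113
  W = 133
  S = -18 − 113 + 133 = 2
  M = 285 + 4·133 = 817
  F = -18 + 4·2 + 4·817 = 3258
Policy B (S := 212):
  U = 113
  W = 133
  S = 212
  M = 285 + 4·133 = 817
  F = -18 + 4·212 + 4·817 = 4098
ΔF = 4098 − 3258 = 840; ΔS = 212 − 2 = 210
Score = (-5)·840 + 1·210 = -3990

-3990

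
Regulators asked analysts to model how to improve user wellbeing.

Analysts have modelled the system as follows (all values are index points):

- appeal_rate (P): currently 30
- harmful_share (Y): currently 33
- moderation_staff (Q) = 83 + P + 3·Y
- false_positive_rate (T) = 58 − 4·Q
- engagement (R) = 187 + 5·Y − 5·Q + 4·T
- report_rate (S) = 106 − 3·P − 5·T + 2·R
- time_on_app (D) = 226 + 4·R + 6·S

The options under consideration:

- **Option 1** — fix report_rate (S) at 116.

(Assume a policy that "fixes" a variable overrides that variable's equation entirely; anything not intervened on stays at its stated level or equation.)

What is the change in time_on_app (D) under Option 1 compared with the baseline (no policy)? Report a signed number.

Baseline:
  P = 30
  Y = 33
  Q = 83 + 30 + 3·33 = 212
  T = 58 − 4·212 = -790
  R = 187 + 5·33 − 5·212 + 4·(-790) = -3868
  S = 106 − 3·30 − 5·(-790) + 2·(-3868) = -3770
  D = 226 + 4·(-3868) + 6·(-3770) = -37866
Option 1 (S := 116):
  P = 30
  Y = 33
  Q = 83 + 30 + 3·33 = 212
  T = 58 − 4·212 = -790
  R = 187 + 5·33 − 5·212 + 4·(-790) = -3868
  S = 116
  D = 226 + 4·(-3868) + 6·116 = -14550
Change in D: -14550 − (-37866) = 23316

23316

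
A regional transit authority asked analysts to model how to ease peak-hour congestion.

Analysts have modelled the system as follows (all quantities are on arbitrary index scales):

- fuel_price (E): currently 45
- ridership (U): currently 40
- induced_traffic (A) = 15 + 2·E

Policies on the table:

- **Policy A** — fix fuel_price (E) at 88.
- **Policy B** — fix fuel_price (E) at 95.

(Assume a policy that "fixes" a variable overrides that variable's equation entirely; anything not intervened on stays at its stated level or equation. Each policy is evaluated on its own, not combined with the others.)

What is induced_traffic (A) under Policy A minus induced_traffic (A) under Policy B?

-14

Policy A (E := 88):
  E = 88
  A = 15 + 2·88 = 191
Policy B (E := 95):
  E = 95
  A = 15 + 2·95 = 205
A: 191 − 205 = -14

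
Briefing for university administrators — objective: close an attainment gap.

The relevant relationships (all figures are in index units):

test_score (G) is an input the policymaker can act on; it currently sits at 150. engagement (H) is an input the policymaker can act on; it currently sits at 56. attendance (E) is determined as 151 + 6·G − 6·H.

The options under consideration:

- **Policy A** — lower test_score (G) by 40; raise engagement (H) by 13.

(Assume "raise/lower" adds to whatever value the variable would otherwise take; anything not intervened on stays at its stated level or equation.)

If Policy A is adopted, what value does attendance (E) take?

397

Policy A (G − 40, H + 13):
  G = 150 − 40 = 110
  H = 56 + 13 = 69
  E = 151 + 6·110 − 6·69 = 397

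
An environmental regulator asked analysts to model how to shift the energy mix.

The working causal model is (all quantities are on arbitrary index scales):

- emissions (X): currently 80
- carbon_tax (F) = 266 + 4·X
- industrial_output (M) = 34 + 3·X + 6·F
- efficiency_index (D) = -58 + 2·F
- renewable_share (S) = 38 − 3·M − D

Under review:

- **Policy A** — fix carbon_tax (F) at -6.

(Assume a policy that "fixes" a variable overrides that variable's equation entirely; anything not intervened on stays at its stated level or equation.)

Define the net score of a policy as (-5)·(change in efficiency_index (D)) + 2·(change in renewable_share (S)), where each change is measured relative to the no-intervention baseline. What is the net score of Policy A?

29600

Baseline:
  X = 80
  F = 266 + 4·80 = 586
  M = 34 + 3·80 + 6·586 = 3790
  D = -58 + 2·586 = 1114
  S = 38 − 3·3790 − 1114 = -12446
Policy A (F := -6):
  X = 80
  F = -6
  M = 34 + 3·80 + 6·(-6) = 238
  D = -58 + 2·(-6) = -70
  S = 38 − 3·238 − (-70) = -606
ΔD = -70 − 1114 = -1184; ΔS = -606 − (-12446) = 11840
Score = (-5)·(-1184) + 2·11840 = 29600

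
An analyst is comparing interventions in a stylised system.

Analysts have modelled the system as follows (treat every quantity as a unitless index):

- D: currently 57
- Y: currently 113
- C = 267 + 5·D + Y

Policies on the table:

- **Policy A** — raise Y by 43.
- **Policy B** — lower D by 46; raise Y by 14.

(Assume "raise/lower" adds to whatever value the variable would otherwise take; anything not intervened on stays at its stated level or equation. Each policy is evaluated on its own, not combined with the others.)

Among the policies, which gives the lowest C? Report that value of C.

449

Policy A (Y + 43):
  D = 57
  Y = 113 + 43 = 156
  C = 267 + 5·57 + 156 = 708
Policy B (D − 46, Y + 14):
  D = 57 − 46 = 11
  Y = 113 + 14 = 127
  C = 267 + 5·11 + 127 = 449
Comparing — Policy A: C=708, Policy B: C=449. Lowest is 449 (Policy B).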